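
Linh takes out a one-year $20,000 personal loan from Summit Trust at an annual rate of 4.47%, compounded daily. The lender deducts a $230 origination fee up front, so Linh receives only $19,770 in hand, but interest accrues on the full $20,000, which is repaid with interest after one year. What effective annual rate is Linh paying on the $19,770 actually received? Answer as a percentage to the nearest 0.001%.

5.788%

Amount owed after one year: 20,000 × (1 + 0.0447/365)^365 = 20,000 × 1.045711 = $20,914.22.
Effective rate on net proceeds: 20,914.22 / 19,770 − 1 = 0.057877 = 5.788%.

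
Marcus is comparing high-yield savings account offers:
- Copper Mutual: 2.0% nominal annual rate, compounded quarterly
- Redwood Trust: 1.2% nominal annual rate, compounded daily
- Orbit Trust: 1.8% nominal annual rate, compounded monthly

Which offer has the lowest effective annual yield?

Copper Mutual: (1 + 0.020/4)^4 − 1 = 2.015%
Redwood Trust: (1 + 0.012/365)^365 − 1 = 1.207%
Orbit Trust: (1 + 0.018/12)^12 − 1 = 1.815%
The lowest effective annual rate is Redwood Trust at 1.207%.

Redwood Trust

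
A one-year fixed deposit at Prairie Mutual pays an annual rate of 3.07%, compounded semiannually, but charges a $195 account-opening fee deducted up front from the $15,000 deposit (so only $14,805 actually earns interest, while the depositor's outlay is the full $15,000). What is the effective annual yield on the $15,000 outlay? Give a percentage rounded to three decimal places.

Value after one year: 14,805 × (1 + 0.0307/2)^2 = 14,805 × 1.030936 = $15,263.00.
Effective yield on the $15,000 outlay: 15,263.00 / 15,000 − 1 = 0.017533 = 1.753%.

1.753%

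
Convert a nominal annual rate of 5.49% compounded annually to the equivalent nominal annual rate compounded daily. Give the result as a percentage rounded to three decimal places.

Compounded annually, EAR = nominal = 0.054900.
Solve (1 + r/365)^365 = 1.054900: r/365 = 1.054900^(1/365) − 1 = 0.000146, so r = 0.053450 = 5.345%.

5.345%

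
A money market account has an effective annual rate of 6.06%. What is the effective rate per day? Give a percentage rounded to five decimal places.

0.01612%

The per-day rate i satisfies (1 + i)^365 = 1 + 0.0606.
i = 1.0606^(1/365) − 1 = 0.0001612 = 0.01612%.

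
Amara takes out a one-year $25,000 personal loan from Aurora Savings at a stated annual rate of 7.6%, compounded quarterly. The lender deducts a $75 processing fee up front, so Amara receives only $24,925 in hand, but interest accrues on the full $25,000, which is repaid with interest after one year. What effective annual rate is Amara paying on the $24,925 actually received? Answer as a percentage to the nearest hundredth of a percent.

8.14%

Amount owed after one year: 25,000 × (1 + 0.076/4)^4 = 25,000 × 1.078194 = $26,954.84.
Effective rate on net proceeds: 26,954.84 / 24,925 − 1 = 0.081438 = 8.14%.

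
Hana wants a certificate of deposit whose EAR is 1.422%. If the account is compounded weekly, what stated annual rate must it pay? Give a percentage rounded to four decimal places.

1.4122%

(1 + r/52)^52 − 1 = 0.01422, so 1 + r/52 = 1.01422^(1/52).
r/52 = 0.000272, so r = 0.014122 = 1.4122%.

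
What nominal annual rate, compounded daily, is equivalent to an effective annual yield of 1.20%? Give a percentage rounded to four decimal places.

(1 + r/365)^365 − 1 = 0.0120, so 1 + r/365 = 1.0120^(1/365).
r/365 = 0.000033, so r = 0.011929 = 1.1929%.

1.1929%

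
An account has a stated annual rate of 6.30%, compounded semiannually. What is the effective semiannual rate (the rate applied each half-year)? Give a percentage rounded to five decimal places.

3.15000%

With a nominal annual rate compounded semiannually, the periodic rate is the nominal rate divided by 2.
i = 0.0630 / 2 = 0.0315000 = 3.15000%.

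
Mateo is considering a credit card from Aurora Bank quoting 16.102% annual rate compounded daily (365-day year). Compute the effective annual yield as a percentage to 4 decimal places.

17.4667%

EAR = (1 + 0.16102/365)^365 − 1.
= 1.174667 − 1 = 17.4667%.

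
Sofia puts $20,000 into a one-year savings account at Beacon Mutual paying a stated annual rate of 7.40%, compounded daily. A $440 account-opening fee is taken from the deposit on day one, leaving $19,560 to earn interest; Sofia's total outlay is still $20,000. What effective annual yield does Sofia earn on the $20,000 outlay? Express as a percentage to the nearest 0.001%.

5.311%

Value after one year: 19,560 × (1 + 0.0740/365)^365 = 19,560 × 1.076799 = $21,062.18.
Effective yield on the $20,000 outlay: 21,062.18 / 20,000 − 1 = 0.053109 = 5.311%.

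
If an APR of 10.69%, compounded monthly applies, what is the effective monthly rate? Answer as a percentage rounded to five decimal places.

With a nominal annual rate compounded monthly, the periodic rate is the nominal rate divided by 12.
i = 0.1069 / 12 = 0.0089083 = 0.89083%.

0.89083%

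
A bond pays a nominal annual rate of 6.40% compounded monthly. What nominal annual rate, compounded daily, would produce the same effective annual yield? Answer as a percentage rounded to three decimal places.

EAR = (1 + 0.0640/12)^12 − 1 = 0.065911.
Solve (1 + r/365)^365 = 1.065911: r/365 = 1.065911^(1/365) − 1 = 0.000175, so r = 0.063836 = 6.384%.

6.384%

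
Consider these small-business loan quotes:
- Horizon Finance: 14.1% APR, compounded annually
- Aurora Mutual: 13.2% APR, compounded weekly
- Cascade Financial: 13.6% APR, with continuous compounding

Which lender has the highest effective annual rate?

Cascade Financial

Horizon Finance: compounded annually, EAR = 14.100%
Aurora Mutual: (1 + 0.132/52)^52 − 1 = 14.092%
Cascade Financial: e^0.136 − 1 = 14.568%
The highest effective annual rate is Cascade Financial at 14.568%.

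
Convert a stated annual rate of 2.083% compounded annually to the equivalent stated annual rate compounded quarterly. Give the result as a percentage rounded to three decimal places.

Compounded annually, EAR = nominal = 0.020830.
Solve (1 + r/4)^4 = 1.020830: r/4 = 1.020830^(1/4) − 1 = 0.005167, so r = 0.020669 = 2.067%.

2.067%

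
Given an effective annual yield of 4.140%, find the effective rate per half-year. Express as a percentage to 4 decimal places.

2.0490%

The per-half-year rate i satisfies (1 + i)^2 = 1 + 0.04140.
i = 1.04140^(1/2) − 1 = 0.0204901 = 2.0490%.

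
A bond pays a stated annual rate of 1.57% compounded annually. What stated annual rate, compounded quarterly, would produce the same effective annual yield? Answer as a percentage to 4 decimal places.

Compounded annually, EAR = nominal = 0.015700.
Solve (1 + r/4)^4 = 1.015700: r/4 = 1.015700^(1/4) − 1 = 0.003902, so r = 0.015608 = 1.5608%.

1.5608%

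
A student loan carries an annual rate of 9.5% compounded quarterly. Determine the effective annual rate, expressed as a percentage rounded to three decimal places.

9.844%

EAR = (1 + 0.095/4)^4 − 1.
= (1 + 0.023750)^4 − 1 = 1.098438 − 1 = 9.844%.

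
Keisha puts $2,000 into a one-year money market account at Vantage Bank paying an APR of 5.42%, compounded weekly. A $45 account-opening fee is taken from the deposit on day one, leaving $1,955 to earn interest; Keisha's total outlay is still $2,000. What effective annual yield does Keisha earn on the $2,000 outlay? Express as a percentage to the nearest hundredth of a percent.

Value after one year: 1,955 × (1 + 0.0542/52)^52 = 1,955 × 1.055666 = $2,063.83.
Effective yield on the $2,000 outlay: 2,063.83 / 2,000 − 1 = 0.031913 = 3.19%.

3.19%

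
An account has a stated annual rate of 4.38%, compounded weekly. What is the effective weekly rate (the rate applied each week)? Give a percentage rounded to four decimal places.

0.0842%

With a nominal annual rate compounded weekly, the periodic rate is the nominal rate divided by 52.
i = 0.0438 / 52 = 0.0008423 = 0.0842%.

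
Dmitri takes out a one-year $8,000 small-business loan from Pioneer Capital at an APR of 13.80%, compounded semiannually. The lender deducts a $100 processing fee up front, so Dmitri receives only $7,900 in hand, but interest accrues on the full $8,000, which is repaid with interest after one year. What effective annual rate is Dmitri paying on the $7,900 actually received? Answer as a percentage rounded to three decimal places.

Amount owed after one year: 8,000 × (1 + 0.1380/2)^2 = 8,000 × 1.142761 = $9,142.09.
Effective rate on net proceeds: 9,142.09 / 7,900 − 1 = 0.157226 = 15.723%.

15.723%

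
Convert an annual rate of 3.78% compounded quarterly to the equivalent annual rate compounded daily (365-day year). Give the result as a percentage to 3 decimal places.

3.762%

EAR = (1 + 0.0378/4)^4 − 1 = 0.038339.
Solve (1 + r/365)^365 = 1.038339: r/365 = 1.038339^(1/365) − 1 = 0.000103, so r = 0.037624 = 3.762%.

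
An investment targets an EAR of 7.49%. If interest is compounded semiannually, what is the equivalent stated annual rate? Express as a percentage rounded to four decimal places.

(1 + r/2)^2 − 1 = 0.0749, so 1 + r/2 = 1.0749^(1/2).
r/2 = 0.036774, so r = 0.073548 = 7.3548%.

7.3548%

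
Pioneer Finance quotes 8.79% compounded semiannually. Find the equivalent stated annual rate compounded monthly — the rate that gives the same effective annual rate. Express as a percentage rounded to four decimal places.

EAR = (1 + 0.0879/2)^2 − 1 = 0.089832.
Solve (1 + r/12)^12 = 1.089832: r/12 = 1.089832^(1/12) − 1 = 0.007194, so r = 0.086332 = 8.6332%.

8.6332%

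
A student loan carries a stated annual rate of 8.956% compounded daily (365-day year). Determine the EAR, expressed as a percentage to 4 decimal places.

EAR = (1 + 0.08956/365)^365 − 1.
= (1 + 0.000245)^365 − 1 = 1.093681 − 1 = 9.3681%.

9.3681%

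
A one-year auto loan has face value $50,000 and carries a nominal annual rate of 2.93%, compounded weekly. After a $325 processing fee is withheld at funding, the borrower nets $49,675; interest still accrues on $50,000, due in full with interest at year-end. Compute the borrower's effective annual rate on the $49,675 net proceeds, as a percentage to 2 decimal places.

3.65%

Amount owed after one year: 50,000 × (1 + 0.0293/52)^52 = 50,000 × 1.029725 = $51,486.25.
Effective rate on net proceeds: 51,486.25 / 49,675 − 1 = 0.036462 = 3.65%.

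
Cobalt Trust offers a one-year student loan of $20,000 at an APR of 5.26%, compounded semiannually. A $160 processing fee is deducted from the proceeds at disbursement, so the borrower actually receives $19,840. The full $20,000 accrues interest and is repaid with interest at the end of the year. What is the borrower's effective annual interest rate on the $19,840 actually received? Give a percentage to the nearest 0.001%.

6.179%

Amount owed after one year: 20,000 × (1 + 0.0526/2)^2 = 20,000 × 1.053292 = $21,065.83.
Effective rate on net proceeds: 21,065.83 / 19,840 − 1 = 0.061786 = 6.179%.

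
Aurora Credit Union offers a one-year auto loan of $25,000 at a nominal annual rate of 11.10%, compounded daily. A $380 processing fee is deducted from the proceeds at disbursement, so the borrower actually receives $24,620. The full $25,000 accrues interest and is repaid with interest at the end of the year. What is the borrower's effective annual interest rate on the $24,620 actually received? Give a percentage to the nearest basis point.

Amount owed after one year: 25,000 × (1 + 0.1110/365)^365 = 25,000 × 1.117376 = $27,934.40.
Effective rate on net proceeds: 27,934.40 / 24,620 − 1 = 0.134622 = 13.46%.

13.46%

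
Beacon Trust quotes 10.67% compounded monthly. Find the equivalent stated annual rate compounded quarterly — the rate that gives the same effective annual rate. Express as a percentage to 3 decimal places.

EAR = (1 + 0.1067/12)^12 − 1 = 0.112076.
Solve (1 + r/4)^4 = 1.112076: r/4 = 1.112076^(1/4) − 1 = 0.026913, so r = 0.107652 = 10.765%.

10.765%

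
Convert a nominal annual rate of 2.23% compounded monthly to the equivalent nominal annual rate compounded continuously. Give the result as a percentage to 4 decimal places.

2.2279%

EAR = (1 + 0.0223/12)^12 − 1 = 0.022529.
Equivalent continuous rate: r = ln(1 + 0.022529) = 0.022279 = 2.2279%.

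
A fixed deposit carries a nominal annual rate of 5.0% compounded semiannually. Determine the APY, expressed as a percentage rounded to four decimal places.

EAR = (1 + 0.050/2)^2 − 1.
= (1 + 0.025000)^2 − 1 = 1.050625 − 1 = 5.0625%.

5.0625%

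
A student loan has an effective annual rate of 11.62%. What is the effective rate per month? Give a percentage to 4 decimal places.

0.9203%

The per-month rate i satisfies (1 + i)^12 = 1 + 0.1162.
i = 1.1162^(1/12) − 1 = 0.0092029 = 0.9203%.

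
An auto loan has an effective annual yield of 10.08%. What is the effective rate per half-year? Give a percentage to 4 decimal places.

The per-half-year rate i satisfies (1 + i)^2 = 1 + 0.1008.
i = 1.1008^(1/2) − 1 = 0.0491902 = 4.9190%.

4.9190%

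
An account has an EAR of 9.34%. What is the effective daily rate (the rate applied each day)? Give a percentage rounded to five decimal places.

The per-day rate i satisfies (1 + i)^365 = 1 + 0.0934.
i = 1.0934^(1/365) − 1 = 0.0002447 = 0.02447%.

0.02447%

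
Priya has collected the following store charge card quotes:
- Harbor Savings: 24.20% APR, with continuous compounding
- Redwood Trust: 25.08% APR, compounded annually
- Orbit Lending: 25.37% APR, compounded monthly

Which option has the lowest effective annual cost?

Redwood Trust

Harbor Savings: e^0.2420 − 1 = 27.379%
Redwood Trust: compounded annually, EAR = 25.080%
Orbit Lending: (1 + 0.2537/12)^12 − 1 = 28.538%
The lowest effective annual rate is Redwood Trust at 25.080%.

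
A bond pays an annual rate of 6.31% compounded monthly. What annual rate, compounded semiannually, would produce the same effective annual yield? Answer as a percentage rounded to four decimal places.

EAR = (1 + 0.0631/12)^12 − 1 = 0.064957.
Solve (1 + r/2)^2 = 1.064957: r/2 = 1.064957^(1/2) − 1 = 0.031968, so r = 0.063935 = 6.3935%.

6.3935%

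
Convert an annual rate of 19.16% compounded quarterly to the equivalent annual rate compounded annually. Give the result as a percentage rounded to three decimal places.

20.581%

EAR = (1 + 0.1916/4)^4 − 1 = 0.205811.
Compounded annually, the equivalent nominal rate is the EAR itself: 20.581%.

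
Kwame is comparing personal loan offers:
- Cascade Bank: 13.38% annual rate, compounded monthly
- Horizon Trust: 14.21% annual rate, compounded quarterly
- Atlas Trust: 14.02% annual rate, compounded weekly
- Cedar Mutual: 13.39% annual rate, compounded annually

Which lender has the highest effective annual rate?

Atlas Trust

Cascade Bank: (1 + 0.1338/12)^12 − 1 = 14.232%
Horizon Trust: (1 + 0.1421/4)^4 − 1 = 14.985%
Atlas Trust: (1 + 0.1402/52)^52 − 1 = 15.029%
Cedar Mutual: compounded annually, EAR = 13.390%
The highest effective annual rate is Atlas Trust at 15.029%.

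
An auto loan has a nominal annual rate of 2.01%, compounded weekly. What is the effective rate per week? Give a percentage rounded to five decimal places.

With a nominal annual rate compounded weekly, the periodic rate is the nominal rate divided by 52.
i = 0.0201 / 52 = 0.0003865 = 0.03865%.

0.03865%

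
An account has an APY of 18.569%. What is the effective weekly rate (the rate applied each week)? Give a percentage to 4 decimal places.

The per-week rate i satisfies (1 + i)^52 = 1 + 0.18569.
i = 1.18569^(1/52) − 1 = 0.0032808 = 0.3281%.

0.3281%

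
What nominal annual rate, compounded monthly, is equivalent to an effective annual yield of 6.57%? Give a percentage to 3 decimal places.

(1 + r/12)^12 − 1 = 0.0657, so 1 + r/12 = 1.0657^(1/12).
r/12 = 0.005317, so r = 0.063801 = 6.380%.

6.380%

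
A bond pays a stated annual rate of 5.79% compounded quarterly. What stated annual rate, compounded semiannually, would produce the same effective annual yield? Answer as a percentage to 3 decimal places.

5.832%

EAR = (1 + 0.0579/4)^4 − 1 = 0.059169.
Solve (1 + r/2)^2 = 1.059169: r/2 = 1.059169^(1/2) − 1 = 0.029160, so r = 0.058319 = 5.832%.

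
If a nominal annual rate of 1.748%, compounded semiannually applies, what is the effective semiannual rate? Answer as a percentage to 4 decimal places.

With a nominal annual rate compounded semiannually, the periodic rate is the nominal rate divided by 2.
i = 0.01748 / 2 = 0.0087400 = 0.8740%.

0.8740%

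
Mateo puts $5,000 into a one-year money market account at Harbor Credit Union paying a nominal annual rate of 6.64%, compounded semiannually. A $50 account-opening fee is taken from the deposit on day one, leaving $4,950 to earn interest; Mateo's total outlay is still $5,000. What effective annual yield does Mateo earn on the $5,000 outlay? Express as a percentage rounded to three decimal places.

5.683%

Value after one year: 4,950 × (1 + 0.0664/2)^2 = 4,950 × 1.067502 = $5,284.14.
Effective yield on the $5,000 outlay: 5,284.14 / 5,000 − 1 = 0.056827 = 5.683%.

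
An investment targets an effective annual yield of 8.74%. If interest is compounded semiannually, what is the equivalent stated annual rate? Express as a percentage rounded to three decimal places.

8.557%

(1 + r/2)^2 − 1 = 0.0874, so 1 + r/2 = 1.0874^(1/2).
r/2 = 0.042785, so r = 0.085569 = 8.557%.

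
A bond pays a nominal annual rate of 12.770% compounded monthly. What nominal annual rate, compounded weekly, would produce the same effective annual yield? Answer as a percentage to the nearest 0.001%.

12.718%

EAR = (1 + 0.12770/12)^12 − 1 = 0.135446.
Solve (1 + r/52)^52 = 1.135446: r/52 = 1.135446^(1/52) − 1 = 0.002446, so r = 0.127181 = 12.718%.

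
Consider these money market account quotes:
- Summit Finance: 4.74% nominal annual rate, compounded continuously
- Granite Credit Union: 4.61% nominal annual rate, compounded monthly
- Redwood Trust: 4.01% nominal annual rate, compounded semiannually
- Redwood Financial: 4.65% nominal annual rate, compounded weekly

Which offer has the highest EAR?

Summit Finance: e^0.0474 − 1 = 4.854%
Granite Credit Union: (1 + 0.0461/12)^12 − 1 = 4.709%
Redwood Trust: (1 + 0.0401/2)^2 − 1 = 4.050%
Redwood Financial: (1 + 0.0465/52)^52 − 1 = 4.758%
The highest effective annual rate is Summit Finance at 4.854%.

Summit Finance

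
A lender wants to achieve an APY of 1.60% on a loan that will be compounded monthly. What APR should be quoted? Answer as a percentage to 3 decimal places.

1.588%

(1 + r/12)^12 − 1 = 0.0160, so 1 + r/12 = 1.0160^(1/12).
r/12 = 0.001324, so r = 0.015884 = 1.588%.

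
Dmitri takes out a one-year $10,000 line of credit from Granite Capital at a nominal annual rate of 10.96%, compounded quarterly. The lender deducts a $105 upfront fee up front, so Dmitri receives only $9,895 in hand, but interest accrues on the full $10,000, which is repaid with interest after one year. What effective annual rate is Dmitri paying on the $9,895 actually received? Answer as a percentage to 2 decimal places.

Amount owed after one year: 10,000 × (1 + 0.1096/4)^4 = 10,000 × 1.114187 = $11,141.87.
Effective rate on net proceeds: 11,141.87 / 9,895 − 1 = 0.126011 = 12.60%.

12.60%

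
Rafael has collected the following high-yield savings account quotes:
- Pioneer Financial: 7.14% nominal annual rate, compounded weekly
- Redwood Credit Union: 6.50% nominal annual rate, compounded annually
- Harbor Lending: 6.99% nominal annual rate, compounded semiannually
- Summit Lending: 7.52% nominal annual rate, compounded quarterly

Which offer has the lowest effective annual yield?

Pioneer Financial: (1 + 0.0714/52)^52 − 1 = 7.396%
Redwood Credit Union: compounded annually, EAR = 6.500%
Harbor Lending: (1 + 0.0699/2)^2 − 1 = 7.112%
Summit Lending: (1 + 0.0752/4)^4 − 1 = 7.735%
The lowest effective annual rate is Redwood Credit Union at 6.500%.

Redwood Credit Union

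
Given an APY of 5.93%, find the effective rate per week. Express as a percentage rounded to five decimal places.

0.11085%

The per-week rate i satisfies (1 + i)^52 = 1 + 0.0593.
i = 1.0593^(1/52) − 1 = 0.0011085 = 0.11085%.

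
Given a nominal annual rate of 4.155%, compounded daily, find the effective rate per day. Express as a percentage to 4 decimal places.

0.0114%

With a nominal annual rate compounded daily, the periodic rate is the nominal rate divided by 365.
i = 0.04155 / 365 = 0.0001138 = 0.0114%.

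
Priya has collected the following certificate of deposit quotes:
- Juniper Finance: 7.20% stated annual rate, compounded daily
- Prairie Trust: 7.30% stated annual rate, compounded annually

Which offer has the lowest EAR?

Juniper Finance: (1 + 0.0720/365)^365 − 1 = 7.465%
Prairie Trust: compounded annually, EAR = 7.300%
The lowest effective annual rate is Prairie Trust at 7.300%.

Prairie Trust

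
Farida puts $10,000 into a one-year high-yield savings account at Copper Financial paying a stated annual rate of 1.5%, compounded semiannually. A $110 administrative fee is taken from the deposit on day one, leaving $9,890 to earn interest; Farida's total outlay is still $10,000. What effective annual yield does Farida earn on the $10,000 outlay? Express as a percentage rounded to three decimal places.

0.389%

Value after one year: 9,890 × (1 + 0.015/2)^2 = 9,890 × 1.015056 = $10,038.91.
Effective yield on the $10,000 outlay: 10,038.91 / 10,000 − 1 = 0.003891 = 0.389%.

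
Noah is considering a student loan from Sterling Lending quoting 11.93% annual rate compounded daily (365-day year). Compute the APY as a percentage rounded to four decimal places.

EAR = (1 + 0.1193/365)^365 − 1.
= (1 + 0.000327)^365 − 1 = 1.126686 − 1 = 12.6686%.

12.6686%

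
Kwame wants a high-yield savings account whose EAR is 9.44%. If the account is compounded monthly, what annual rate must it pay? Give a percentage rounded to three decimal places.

(1 + r/12)^12 − 1 = 0.0944, so 1 + r/12 = 1.0944^(1/12).
r/12 = 0.007546, so r = 0.090546 = 9.055%.

9.055%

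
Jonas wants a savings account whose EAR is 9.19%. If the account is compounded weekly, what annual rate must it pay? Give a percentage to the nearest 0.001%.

8.799%

(1 + r/52)^52 − 1 = 0.0919, so 1 + r/52 = 1.0919^(1/52).
r/52 = 0.001692, so r = 0.087994 = 8.799%.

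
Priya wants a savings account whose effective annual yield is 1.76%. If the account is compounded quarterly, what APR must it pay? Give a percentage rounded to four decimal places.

1.7485%

(1 + r/4)^4 − 1 = 0.0176, so 1 + r/4 = 1.0176^(1/4).
r/4 = 0.004371, so r = 0.017485 = 1.7485%.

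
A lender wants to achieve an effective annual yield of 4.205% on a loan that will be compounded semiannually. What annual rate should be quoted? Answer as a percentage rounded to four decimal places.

(1 + r/2)^2 − 1 = 0.04205, so 1 + r/2 = 1.04205^(1/2).
r/2 = 0.020809, so r = 0.041617 = 4.1617%.

4.1617%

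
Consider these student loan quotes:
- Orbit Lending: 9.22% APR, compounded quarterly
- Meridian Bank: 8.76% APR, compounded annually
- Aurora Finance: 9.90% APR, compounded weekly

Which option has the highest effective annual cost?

Orbit Lending: (1 + 0.0922/4)^4 − 1 = 9.544%
Meridian Bank: compounded annually, EAR = 8.760%
Aurora Finance: (1 + 0.0990/52)^52 − 1 = 10.396%
The highest effective annual rate is Aurora Finance at 10.396%.

Aurora Finance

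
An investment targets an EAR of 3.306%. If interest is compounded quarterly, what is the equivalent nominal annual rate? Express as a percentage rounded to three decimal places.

3.266%

(1 + r/4)^4 − 1 = 0.03306, so 1 + r/4 = 1.03306^(1/4).
r/4 = 0.008164, so r = 0.032658 = 3.266%.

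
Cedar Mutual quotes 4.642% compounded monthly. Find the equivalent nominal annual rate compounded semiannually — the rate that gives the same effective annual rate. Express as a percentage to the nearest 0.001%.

EAR = (1 + 0.04642/12)^12 − 1 = 0.047420.
Solve (1 + r/2)^2 = 1.047420: r/2 = 1.047420^(1/2) − 1 = 0.023436, so r = 0.046871 = 4.687%.

4.687%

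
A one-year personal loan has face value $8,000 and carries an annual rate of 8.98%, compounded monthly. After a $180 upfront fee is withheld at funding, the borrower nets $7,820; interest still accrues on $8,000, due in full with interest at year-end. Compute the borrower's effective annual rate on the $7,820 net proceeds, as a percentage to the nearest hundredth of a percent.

11.88%

Amount owed after one year: 8,000 × (1 + 0.0898/12)^12 = 8,000 × 1.093590 = $8,748.72.
Effective rate on net proceeds: 8,748.72 / 7,820 − 1 = 0.118762 = 11.88%.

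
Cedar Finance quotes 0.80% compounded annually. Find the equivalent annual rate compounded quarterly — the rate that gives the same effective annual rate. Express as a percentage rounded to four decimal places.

Compounded annually, EAR = nominal = 0.008000.
Solve (1 + r/4)^4 = 1.008000: r/4 = 1.008000^(1/4) − 1 = 0.001994, so r = 0.007976 = 0.7976%.

0.7976%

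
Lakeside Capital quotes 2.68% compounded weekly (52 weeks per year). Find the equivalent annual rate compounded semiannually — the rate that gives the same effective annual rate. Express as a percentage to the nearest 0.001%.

EAR = (1 + 0.0268/52)^52 − 1 = 0.027155.
Solve (1 + r/2)^2 = 1.027155: r/2 = 1.027155^(1/2) − 1 = 0.013487, so r = 0.026973 = 2.697%.

2.697%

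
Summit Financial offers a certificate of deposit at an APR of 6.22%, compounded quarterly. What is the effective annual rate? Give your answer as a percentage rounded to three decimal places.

EAR = (1 + 0.0622/4)^4 − 1.
= (1 + 0.015550)^4 − 1 = 1.063666 − 1 = 6.367%.

6.367%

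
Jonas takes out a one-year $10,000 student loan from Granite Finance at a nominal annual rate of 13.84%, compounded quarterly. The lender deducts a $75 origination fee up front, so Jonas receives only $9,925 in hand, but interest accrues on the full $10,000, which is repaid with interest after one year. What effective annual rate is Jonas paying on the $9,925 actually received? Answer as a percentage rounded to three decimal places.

15.441%

Amount owed after one year: 10,000 × (1 + 0.1384/4)^4 = 10,000 × 1.145750 = $11,457.50.
Effective rate on net proceeds: 11,457.50 / 9,925 − 1 = 0.154408 = 15.441%.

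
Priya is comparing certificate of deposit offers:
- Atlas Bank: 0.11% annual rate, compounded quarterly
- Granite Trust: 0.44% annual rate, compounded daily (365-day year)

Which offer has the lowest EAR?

Atlas Bank: (1 + 0.0011/4)^4 − 1 = 0.110%
Granite Trust: (1 + 0.0044/365)^365 − 1 = 0.441%
The lowest effective annual rate is Atlas Bank at 0.110%.

Atlas Bank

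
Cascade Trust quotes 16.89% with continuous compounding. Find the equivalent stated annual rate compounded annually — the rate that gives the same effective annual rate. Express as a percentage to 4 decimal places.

18.4002%

EAR under continuous compounding: e^0.1689 − 1 = 0.184002.
Compounded annually, the equivalent nominal rate is the EAR itself: 18.4002%.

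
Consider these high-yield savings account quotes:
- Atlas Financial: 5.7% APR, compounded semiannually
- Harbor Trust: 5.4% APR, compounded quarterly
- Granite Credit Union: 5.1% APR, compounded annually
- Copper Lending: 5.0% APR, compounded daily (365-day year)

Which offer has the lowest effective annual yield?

Atlas Financial: (1 + 0.057/2)^2 − 1 = 5.781%
Harbor Trust: (1 + 0.054/4)^4 − 1 = 5.510%
Granite Credit Union: compounded annually, EAR = 5.100%
Copper Lending: (1 + 0.050/365)^365 − 1 = 5.127%
The lowest effective annual rate is Granite Credit Union at 5.100%.

Granite Credit Union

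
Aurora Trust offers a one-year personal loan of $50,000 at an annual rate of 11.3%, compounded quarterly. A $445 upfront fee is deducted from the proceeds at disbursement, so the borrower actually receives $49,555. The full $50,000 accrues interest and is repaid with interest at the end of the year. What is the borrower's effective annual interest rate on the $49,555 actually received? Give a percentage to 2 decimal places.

12.79%

Amount owed after one year: 50,000 × (1 + 0.113/4)^4 = 50,000 × 1.117879 = $55,893.96.
Effective rate on net proceeds: 55,893.96 / 49,555 − 1 = 0.127918 = 12.79%.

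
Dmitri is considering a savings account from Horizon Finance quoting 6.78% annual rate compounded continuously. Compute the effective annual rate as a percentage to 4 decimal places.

With continuous compounding, EAR = e^0.0678 − 1.
e^0.0678 = 1.070151, so EAR = 0.070151 = 7.0151%.

7.0151%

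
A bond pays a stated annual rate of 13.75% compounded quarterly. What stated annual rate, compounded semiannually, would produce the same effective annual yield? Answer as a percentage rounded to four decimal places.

13.9863%

EAR = (1 + 0.1375/4)^4 − 1 = 0.144754.
Solve (1 + r/2)^2 = 1.144754: r/2 = 1.144754^(1/2) − 1 = 0.069932, so r = 0.139863 = 13.9863%.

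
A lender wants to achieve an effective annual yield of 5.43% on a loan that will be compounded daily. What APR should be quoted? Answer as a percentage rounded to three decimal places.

5.288%

(1 + r/365)^365 − 1 = 0.0543, so 1 + r/365 = 1.0543^(1/365).
r/365 = 0.000145, so r = 0.052881 = 5.288%.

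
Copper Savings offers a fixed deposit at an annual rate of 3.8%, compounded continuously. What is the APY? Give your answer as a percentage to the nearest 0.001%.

3.873%

With continuous compounding, EAR = e^0.038 − 1.
e^0.038 = 1.038731, so EAR = 0.038731 = 3.873%.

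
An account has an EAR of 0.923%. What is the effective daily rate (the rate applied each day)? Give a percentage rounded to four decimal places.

The per-day rate i satisfies (1 + i)^365 = 1 + 0.00923.
i = 1.00923^(1/365) − 1 = 0.0000252 = 0.0025%.

0.0025%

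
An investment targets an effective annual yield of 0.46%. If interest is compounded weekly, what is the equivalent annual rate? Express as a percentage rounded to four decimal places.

0.4590%

(1 + r/52)^52 − 1 = 0.0046, so 1 + r/52 = 1.0046^(1/52).
r/52 = 0.000088, so r = 0.004590 = 0.4590%.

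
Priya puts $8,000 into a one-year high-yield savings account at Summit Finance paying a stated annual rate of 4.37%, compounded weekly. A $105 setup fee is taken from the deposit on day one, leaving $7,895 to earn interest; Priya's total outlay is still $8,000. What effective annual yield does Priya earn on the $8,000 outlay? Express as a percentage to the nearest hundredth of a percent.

3.09%

Value after one year: 7,895 × (1 + 0.0437/52)^52 = 7,895 × 1.044650 = $8,247.51.
Effective yield on the $8,000 outlay: 8,247.51 / 8,000 − 1 = 0.030939 = 3.09%.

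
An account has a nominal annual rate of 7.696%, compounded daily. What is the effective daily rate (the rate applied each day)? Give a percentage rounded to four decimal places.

With a nominal annual rate compounded daily, the periodic rate is the nominal rate divided by 365.
i = 0.07696 / 365 = 0.0002108 = 0.0211%.

0.0211%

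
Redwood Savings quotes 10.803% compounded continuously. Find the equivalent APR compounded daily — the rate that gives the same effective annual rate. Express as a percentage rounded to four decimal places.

10.8046%

EAR under continuous compounding: e^0.10803 − 1 = 0.114081.
Solve (1 + r/365)^365 = 1.114081: r/365 = 1.114081^(1/365) − 1 = 0.000296, so r = 0.108046 = 10.8046%.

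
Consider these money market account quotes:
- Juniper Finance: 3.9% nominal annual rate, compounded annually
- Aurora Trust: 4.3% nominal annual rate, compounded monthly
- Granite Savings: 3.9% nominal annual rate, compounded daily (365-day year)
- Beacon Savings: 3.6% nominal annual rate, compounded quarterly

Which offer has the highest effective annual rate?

Juniper Finance: compounded annually, EAR = 3.900%
Aurora Trust: (1 + 0.043/12)^12 − 1 = 4.386%
Granite Savings: (1 + 0.039/365)^365 − 1 = 3.977%
Beacon Savings: (1 + 0.036/4)^4 − 1 = 3.649%
The highest effective annual rate is Aurora Trust at 4.386%.

Aurora Trust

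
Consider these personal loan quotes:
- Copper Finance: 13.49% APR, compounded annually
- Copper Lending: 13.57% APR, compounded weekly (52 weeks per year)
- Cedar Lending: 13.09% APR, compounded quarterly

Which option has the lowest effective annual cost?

Copper Finance: compounded annually, EAR = 13.490%
Copper Lending: (1 + 0.1357/52)^52 − 1 = 14.514%
Cedar Lending: (1 + 0.1309/4)^4 − 1 = 13.747%
The lowest effective annual rate is Copper Finance at 13.490%.

Copper Finance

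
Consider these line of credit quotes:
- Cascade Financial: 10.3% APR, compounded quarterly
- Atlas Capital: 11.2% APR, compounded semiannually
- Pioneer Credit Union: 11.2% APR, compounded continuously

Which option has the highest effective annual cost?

Cascade Financial: (1 + 0.103/4)^4 − 1 = 10.705%
Atlas Capital: (1 + 0.112/2)^2 − 1 = 11.514%
Pioneer Credit Union: e^0.112 − 1 = 11.851%
The highest effective annual rate is Pioneer Credit Union at 11.851%.

Pioneer Credit Union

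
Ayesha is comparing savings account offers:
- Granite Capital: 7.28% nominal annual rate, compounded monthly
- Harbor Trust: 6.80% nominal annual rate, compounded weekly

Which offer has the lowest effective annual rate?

Harbor Trust

Granite Capital: (1 + 0.0728/12)^12 − 1 = 7.528%
Harbor Trust: (1 + 0.0680/52)^52 − 1 = 7.032%
The lowest effective annual rate is Harbor Trust at 7.032%.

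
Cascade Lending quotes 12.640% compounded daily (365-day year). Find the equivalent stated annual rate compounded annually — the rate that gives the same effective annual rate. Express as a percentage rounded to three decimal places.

13.471%

EAR = (1 + 0.12640/365)^365 − 1 = 0.134711.
Compounded annually, the equivalent nominal rate is the EAR itself: 13.471%.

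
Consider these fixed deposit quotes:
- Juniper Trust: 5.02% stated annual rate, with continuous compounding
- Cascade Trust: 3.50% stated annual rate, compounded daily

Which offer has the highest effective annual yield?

Juniper Trust: e^0.0502 − 1 = 5.148%
Cascade Trust: (1 + 0.0350/365)^365 − 1 = 3.562%
The highest effective annual rate is Juniper Trust at 5.148%.

Juniper Trust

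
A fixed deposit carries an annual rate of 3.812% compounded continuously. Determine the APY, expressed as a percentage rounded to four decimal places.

3.8856%

With continuous compounding, EAR = e^0.03812 − 1.
e^0.03812 = 1.038856, so EAR = 0.038856 = 3.8856%.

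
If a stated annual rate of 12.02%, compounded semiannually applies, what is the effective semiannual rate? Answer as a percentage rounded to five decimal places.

With a nominal annual rate compounded semiannually, the periodic rate is the nominal rate divided by 2.
i = 0.1202 / 2 = 0.0601000 = 6.01000%.

6.01000%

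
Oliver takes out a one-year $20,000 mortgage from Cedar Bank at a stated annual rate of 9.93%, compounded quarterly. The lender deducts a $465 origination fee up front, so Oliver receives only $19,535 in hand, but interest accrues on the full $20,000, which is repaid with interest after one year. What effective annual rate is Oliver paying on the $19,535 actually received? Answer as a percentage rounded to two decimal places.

Amount owed after one year: 20,000 × (1 + 0.0993/4)^4 = 20,000 × 1.103059 = $22,061.19.
Effective rate on net proceeds: 22,061.19 / 19,535 − 1 = 0.129316 = 12.93%.

12.93%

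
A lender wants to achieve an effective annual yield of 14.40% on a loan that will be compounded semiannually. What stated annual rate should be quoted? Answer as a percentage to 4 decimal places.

13.9159%

(1 + r/2)^2 − 1 = 0.1440, so 1 + r/2 = 1.1440^(1/2).
r/2 = 0.069579, so r = 0.139159 = 13.9159%.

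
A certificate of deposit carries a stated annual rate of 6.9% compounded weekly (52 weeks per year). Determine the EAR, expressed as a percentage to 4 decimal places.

EAR = (1 + 0.069/52)^52 − 1.
= (1 + 0.001327)^52 − 1 = 1.071387 − 1 = 7.1387%.

7.1387%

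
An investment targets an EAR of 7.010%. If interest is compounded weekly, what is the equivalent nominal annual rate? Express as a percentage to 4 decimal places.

6.7796%

(1 + r/52)^52 − 1 = 0.07010, so 1 + r/52 = 1.07010^(1/52).
r/52 = 0.001304, so r = 0.067796 = 6.7796%.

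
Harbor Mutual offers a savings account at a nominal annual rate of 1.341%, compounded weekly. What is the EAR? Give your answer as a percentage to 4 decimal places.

1.3499%

EAR = (1 + 0.01341/52)^52 − 1.
= 1.013499 − 1 = 1.3499%.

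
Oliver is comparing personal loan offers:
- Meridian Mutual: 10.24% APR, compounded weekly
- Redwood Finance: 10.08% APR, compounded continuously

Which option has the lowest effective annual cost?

Redwood Finance

Meridian Mutual: (1 + 0.1024/52)^52 − 1 = 10.771%
Redwood Finance: e^0.1008 − 1 = 10.606%
The lowest effective annual rate is Redwood Finance at 10.606%.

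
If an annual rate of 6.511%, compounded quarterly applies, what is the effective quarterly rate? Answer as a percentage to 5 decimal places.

1.62775%

With a nominal annual rate compounded quarterly, the periodic rate is the nominal rate divided by 4.
i = 0.06511 / 4 = 0.0162775 = 1.62775%.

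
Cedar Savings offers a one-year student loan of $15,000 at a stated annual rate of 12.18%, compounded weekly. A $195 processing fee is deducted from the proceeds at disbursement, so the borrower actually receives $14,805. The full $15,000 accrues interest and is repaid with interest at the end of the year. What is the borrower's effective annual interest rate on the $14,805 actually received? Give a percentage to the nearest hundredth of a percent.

Amount owed after one year: 15,000 × (1 + 0.1218/52)^52 = 15,000 × 1.129367 = $16,940.51.
Effective rate on net proceeds: 16,940.51 / 14,805 − 1 = 0.144242 = 14.42%.

14.42%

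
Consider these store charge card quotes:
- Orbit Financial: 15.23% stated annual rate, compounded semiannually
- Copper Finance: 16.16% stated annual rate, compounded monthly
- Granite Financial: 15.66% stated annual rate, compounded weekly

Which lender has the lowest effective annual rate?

Orbit Financial: (1 + 0.1523/2)^2 − 1 = 15.810%
Copper Finance: (1 + 0.1616/12)^12 − 1 = 17.412%
Granite Financial: (1 + 0.1566/52)^52 − 1 = 16.925%
The lowest effective annual rate is Orbit Financial at 15.810%.

Orbit Financial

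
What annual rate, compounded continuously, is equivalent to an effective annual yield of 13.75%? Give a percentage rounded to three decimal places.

12.883%

Continuous: nominal r satisfies e^r − 1 = 0.1375.
r = ln(1 + 0.1375) = ln(1.1375) = 0.128833 = 12.883%.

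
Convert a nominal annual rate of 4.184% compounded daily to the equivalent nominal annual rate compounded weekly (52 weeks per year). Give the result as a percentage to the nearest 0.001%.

EAR = (1 + 0.04184/365)^365 − 1 = 0.042725.
Solve (1 + r/52)^52 = 1.042725: r/52 = 1.042725^(1/52) − 1 = 0.000805, so r = 0.041854 = 4.185%.

4.185%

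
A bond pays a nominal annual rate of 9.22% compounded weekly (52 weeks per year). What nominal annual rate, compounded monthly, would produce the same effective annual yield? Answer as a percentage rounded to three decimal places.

9.247%

EAR = (1 + 0.0922/52)^52 − 1 = 0.096495.
Solve (1 + r/12)^12 = 1.096495: r/12 = 1.096495^(1/12) − 1 = 0.007706, so r = 0.092473 = 9.247%.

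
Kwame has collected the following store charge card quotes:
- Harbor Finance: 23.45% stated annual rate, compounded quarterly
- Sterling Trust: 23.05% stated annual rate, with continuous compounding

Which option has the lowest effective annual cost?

Harbor Finance

Harbor Finance: (1 + 0.2345/4)^4 − 1 = 25.594%
Sterling Trust: e^0.2305 − 1 = 25.923%
The lowest effective annual rate is Harbor Finance at 25.594%.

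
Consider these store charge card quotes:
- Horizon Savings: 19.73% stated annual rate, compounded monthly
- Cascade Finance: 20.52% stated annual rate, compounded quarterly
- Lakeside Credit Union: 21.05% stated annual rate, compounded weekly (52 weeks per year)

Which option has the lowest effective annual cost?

Horizon Savings: (1 + 0.1973/12)^12 − 1 = 21.616%
Cascade Finance: (1 + 0.2052/4)^4 − 1 = 22.154%
Lakeside Credit Union: (1 + 0.2105/52)^52 − 1 = 23.377%
The lowest effective annual rate is Horizon Savings at 21.616%.

Horizon Savings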